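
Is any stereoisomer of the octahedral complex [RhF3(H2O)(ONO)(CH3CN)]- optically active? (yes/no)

yes

The six octahedral sites form three mutually perpendicular trans pairs.
The distinct arrangements are (4 in all): F mer (3 arrangements); F fac (chiral).
One of these lacks any improper symmetry element and so occurs as an enantiomeric pair, giving 4 + 1 = 5 stereoisomers in total.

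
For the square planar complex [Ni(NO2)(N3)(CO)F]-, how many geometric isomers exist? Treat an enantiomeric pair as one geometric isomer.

3

In a square planar complex each vertex has one trans partner and two cis neighbours.
There are 3 geometric isomers: (CO/N3 trans, F/NO2 trans); (CO/NO2 trans, F/N3 trans); (CO/F trans, N3/NO2 trans).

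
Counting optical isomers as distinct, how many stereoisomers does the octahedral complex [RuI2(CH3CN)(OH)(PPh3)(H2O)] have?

15

An octahedron has six vertices in three trans pairs; every non-trans pair is cis.
Systematic enumeration (placing each ligand type in turn and discarding arrangements equivalent by rotation or reflection) gives 9 geometric isomers.
Of these, 6 lack any improper symmetry element and so occur as enantiomeric pairs, giving 9 + 6 = 15 stereoisomers in total.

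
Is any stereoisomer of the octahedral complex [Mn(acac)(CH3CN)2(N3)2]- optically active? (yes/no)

yes

An octahedron has six vertices in three trans pairs; every non-trans pair is cis.
Each acac is bidentate and must span two cis positions.
The distinct arrangements are (3 in all): CH3CN trans, N3 cis; CH3CN cis, N3 cis (chiral); CH3CN cis, N3 trans.
One of these lacks any improper symmetry element and so occurs as an enantiomeric pair, giving 3 + 1 = 4 stereoisomers in total.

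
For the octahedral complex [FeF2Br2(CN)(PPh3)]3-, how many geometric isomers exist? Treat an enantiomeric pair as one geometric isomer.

6

Systematic placement gives 6 geometric isomers: F cis, Br trans; F trans, Br trans; F cis, Br cis (3 arrangements, 2 chiral); F trans, Br cis.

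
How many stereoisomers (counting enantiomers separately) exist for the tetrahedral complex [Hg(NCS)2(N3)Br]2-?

Only one geometric arrangement is possible.

1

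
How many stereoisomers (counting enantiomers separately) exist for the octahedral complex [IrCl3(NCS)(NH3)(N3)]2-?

5

Working through the distinct placements yields 4 geometric isomers: Cl mer (3 arrangements); Cl fac (chiral).
One of these lacks any improper symmetry element and so occurs as an enantiomeric pair, giving 4 + 1 = 5 stereoisomers in total.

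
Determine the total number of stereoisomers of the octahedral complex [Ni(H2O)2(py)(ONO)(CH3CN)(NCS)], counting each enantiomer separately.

In an octahedral complex each vertex has one trans partner and four cis neighbours.
Systematic enumeration (placing each ligand type in turn and discarding arrangements equivalent by rotation or reflection) gives 9 geometric isomers.
Of these, 6 lack any improper symmetry element and so occur as enantiomeric pairs, giving 9 + 6 = 15 stereoisomers in total.

15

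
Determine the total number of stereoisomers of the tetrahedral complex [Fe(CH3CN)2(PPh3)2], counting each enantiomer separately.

Only one geometric arrangement is possible.

1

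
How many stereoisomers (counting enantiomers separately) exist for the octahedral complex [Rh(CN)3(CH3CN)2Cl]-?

Working through the distinct placements yields 3 geometric isomers: CN mer, CH3CN trans; CN fac, CH3CN cis; CN mer, CH3CN cis.
Each arrangement has an internal mirror plane or centre of symmetry, so none is chiral.

3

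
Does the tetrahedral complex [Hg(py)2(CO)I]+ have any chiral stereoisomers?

no

All four vertices of a tetrahedron are equivalent and mutually adjacent, so cis/trans isomerism cannot arise.
Only one geometric arrangement is possible.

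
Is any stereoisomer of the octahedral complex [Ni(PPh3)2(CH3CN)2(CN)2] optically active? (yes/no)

The six octahedral sites form three mutually perpendicular trans pairs.
There are 5 geometric isomers: PPh3 trans, CH3CN trans, CN trans; PPh3 cis, CH3CN trans, CN cis; PPh3 trans, CH3CN cis, CN cis; PPh3 cis, CH3CN cis, CN cis (chiral); PPh3 cis, CH3CN cis, CN trans.
One of these lacks any improper symmetry element and so occurs as an enantiomeric pair, giving 5 + 1 = 6 stereoisomers in total.

yes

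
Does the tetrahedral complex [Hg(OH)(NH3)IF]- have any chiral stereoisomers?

In a tetrahedral complex all four positions are equivalent and every pair of ligands is adjacent — there is no cis/trans distinction.
Only one geometric arrangement is possible; it has no improper symmetry element, so it exists as a pair of enantiomers (2 stereoisomers).

yes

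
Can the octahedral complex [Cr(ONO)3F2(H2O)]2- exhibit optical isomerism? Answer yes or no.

An octahedron has six vertices in three trans pairs; every non-trans pair is cis.
The distinct arrangements are (3 in all): ONO mer, F trans; ONO mer, F cis; ONO fac, F cis.
Each arrangement has an internal mirror plane or centre of symmetry, so none is chiral.

no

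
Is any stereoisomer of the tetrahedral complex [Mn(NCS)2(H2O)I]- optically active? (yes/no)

no

All four vertices of a tetrahedron are equivalent and mutually adjacent, so cis/trans isomerism cannot arise.
Only one geometric arrangement is possible.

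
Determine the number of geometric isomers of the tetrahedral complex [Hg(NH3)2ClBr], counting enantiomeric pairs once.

1

Only one geometric arrangement is possible.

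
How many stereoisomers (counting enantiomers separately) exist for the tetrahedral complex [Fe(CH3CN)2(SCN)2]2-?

All four vertices of a tetrahedron are equivalent and mutually adjacent, so cis/trans isomerism cannot arise.
Only one geometric arrangement is possible.

1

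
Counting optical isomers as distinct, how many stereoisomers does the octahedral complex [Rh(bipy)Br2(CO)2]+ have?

4

Each bipy is bidentate and must span two cis positions.
There are 3 geometric isomers: Br trans, CO cis; Br cis, CO cis (chiral); Br cis, CO trans.
One of these lacks any improper symmetry element and so occurs as an enantiomeric pair, giving 3 + 1 = 4 stereoisomers in total.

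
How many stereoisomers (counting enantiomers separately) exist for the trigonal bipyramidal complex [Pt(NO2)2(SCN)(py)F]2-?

A trigonal bipyramid has two axial and three equatorial sites, which are chemically inequivalent.
Exhaustive case analysis gives 7 geometric isomers.
Of these, 3 lack any improper symmetry element and so occur as enantiomeric pairs, giving 7 + 3 = 10 stereoisomers in total.

10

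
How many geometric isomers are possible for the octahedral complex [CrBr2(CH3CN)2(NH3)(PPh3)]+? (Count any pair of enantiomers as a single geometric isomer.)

The six octahedral sites form three mutually perpendicular trans pairs.
Working through the distinct placements yields 6 geometric isomers: Br trans, CH3CN trans; Br trans, CH3CN cis; Br cis, CH3CN cis (3 arrangements, 2 chiral); Br cis, CH3CN trans.

6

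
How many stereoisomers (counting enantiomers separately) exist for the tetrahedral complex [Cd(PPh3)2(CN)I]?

1

Only one geometric arrangement is possible.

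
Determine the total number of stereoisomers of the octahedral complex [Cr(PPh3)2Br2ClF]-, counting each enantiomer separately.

Systematic placement gives 6 geometric isomers: PPh3 trans, Br trans; PPh3 cis, Br trans; PPh3 trans, Br cis; PPh3 cis, Br cis (3 arrangements, 2 chiral).
Of these, 2 lack any improper symmetry element and so occur as enantiomeric pairs, giving 6 + 2 = 8 stereoisomers in total.

8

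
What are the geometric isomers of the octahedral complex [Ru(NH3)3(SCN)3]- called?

The six octahedral sites form three mutually perpendicular trans pairs.
There are 2 geometric isomers: NH3 mer; NH3 fac.

fac and mer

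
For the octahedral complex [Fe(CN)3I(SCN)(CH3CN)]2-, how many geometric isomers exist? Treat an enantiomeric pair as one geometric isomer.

An octahedron has six vertices in three trans pairs; every non-trans pair is cis.
Systematic placement gives 4 geometric isomers: CN mer (3 arrangements); CN fac (chiral).

4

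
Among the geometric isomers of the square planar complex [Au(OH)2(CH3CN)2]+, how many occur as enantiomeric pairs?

Systematic placement gives 2 geometric isomers: OH cis; OH trans.
Each arrangement has an internal mirror plane or centre of symmetry, so none is chiral.

0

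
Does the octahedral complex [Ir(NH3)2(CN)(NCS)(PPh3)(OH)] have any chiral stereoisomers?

The six octahedral sites form three mutually perpendicular trans pairs.
Placing the ligands in turn and identifying arrangements related by rotation or reflection leaves 9 distinct geometric isomers.
Of these, 6 lack any improper symmetry element and so occur as enantiomeric pairs, giving 9 + 6 = 15 stereoisomers in total.

yes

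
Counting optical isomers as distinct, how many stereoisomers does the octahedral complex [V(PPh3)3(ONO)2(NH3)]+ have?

3

An octahedron has six vertices in three trans pairs; every non-trans pair is cis.
Working through the distinct placements yields 3 geometric isomers: PPh3 mer, ONO cis; PPh3 mer, ONO trans; PPh3 fac, ONO cis.
Each arrangement has an internal mirror plane or centre of symmetry, so none is chiral.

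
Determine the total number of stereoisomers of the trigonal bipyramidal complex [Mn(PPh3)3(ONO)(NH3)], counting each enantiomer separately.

A trigonal bipyramid has two axial and three equatorial sites, which are chemically inequivalent.
Systematic placement gives 4 geometric isomers: ONO axial, NH3 axial; ONO equatorial, NH3 axial; ONO axial, NH3 equatorial; ONO equatorial, NH3 equatorial.
Each arrangement has an internal mirror plane or centre of symmetry, so none is chiral.

4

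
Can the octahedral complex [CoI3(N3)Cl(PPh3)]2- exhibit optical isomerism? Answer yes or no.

The six octahedral sites form three mutually perpendicular trans pairs.
Systematic placement gives 4 geometric isomers: I mer (3 arrangements); I fac (chiral).
One of these lacks any improper symmetry element and so occurs as an enantiomeric pair, giving 4 + 1 = 5 stereoisomers in total.

yes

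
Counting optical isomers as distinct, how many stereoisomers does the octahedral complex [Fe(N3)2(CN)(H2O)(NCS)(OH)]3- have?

15

The six octahedral sites form three mutually perpendicular trans pairs.
Exhaustive case analysis gives 9 geometric isomers.
Of these, 6 lack any improper symmetry element and so occur as enantiomeric pairs, giving 9 + 6 = 15 stereoisomers in total.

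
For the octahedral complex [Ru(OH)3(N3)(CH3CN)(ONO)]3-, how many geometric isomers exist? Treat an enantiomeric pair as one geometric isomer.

4

In an octahedral complex each vertex has one trans partner and four cis neighbours.
There are 4 geometric isomers: OH mer (3 arrangements); OH fac (chiral).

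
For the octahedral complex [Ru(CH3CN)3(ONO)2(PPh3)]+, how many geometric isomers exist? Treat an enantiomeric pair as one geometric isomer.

An octahedron has six vertices in three trans pairs; every non-trans pair is cis.
Working through the distinct placements yields 3 geometric isomers: CH3CN mer, ONO cis; CH3CN mer, ONO trans; CH3CN fac, ONO cis.

3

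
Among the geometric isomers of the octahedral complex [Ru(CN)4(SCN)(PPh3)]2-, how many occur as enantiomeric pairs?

The six octahedral sites form three mutually perpendicular trans pairs.
The distinct arrangements are (2 in all): SCN and PPh3 mutually trans; SCN and PPh3 mutually cis.
Each arrangement has an internal mirror plane or centre of symmetry, so none is chiral.

0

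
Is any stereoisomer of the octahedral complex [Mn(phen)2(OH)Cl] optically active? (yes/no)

yes

In an octahedral complex each vertex has one trans partner and four cis neighbours.
Each phen is bidentate and must span two cis positions.
Working through the distinct placements yields 2 geometric isomers: OH and Cl mutually trans; OH and Cl mutually cis (chiral).
One of these lacks any improper symmetry element and so occurs as an enantiomeric pair, giving 2 + 1 = 3 stereoisomers in total.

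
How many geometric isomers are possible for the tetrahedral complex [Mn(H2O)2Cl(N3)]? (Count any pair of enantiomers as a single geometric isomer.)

1

All four vertices of a tetrahedron are equivalent and mutually adjacent, so cis/trans isomerism cannot arise.
Only one geometric arrangement is possible.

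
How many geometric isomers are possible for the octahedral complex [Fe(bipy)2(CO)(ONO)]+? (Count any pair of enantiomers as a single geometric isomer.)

2

Each bipy is bidentate and must span two cis positions.
Working through the distinct placements yields 2 geometric isomers: CO and ONO mutually trans; CO and ONO mutually cis (chiral).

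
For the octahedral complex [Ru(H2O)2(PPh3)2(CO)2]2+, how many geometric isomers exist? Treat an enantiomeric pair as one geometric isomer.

The six octahedral sites form three mutually perpendicular trans pairs.
The distinct arrangements are (5 in all): H2O trans, PPh3 trans, CO trans; H2O cis, PPh3 cis, CO trans; H2O cis, PPh3 trans, CO cis; H2O cis, PPh3 cis, CO cis (chiral); H2O trans, PPh3 cis, CO cis.

5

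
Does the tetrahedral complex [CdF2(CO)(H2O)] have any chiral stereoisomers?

no

All four vertices of a tetrahedron are equivalent and mutually adjacent, so cis/trans isomerism cannot arise.
Only one geometric arrangement is possible.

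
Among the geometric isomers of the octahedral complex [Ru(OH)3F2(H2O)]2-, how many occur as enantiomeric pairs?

The distinct arrangements are (3 in all): OH mer, F trans; OH mer, F cis; OH fac, F cis.
Each arrangement has an internal mirror plane or centre of symmetry, so none is chiral.

0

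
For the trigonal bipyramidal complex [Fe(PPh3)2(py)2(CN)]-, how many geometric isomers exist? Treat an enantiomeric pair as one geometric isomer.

In a trigonal bipyramid the two axial positions differ from the three equatorial ones.
Placing the ligands in turn and identifying arrangements related by rotation or reflection leaves 5 distinct geometric isomers.

5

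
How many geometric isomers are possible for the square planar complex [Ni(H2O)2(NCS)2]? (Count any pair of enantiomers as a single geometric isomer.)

2

A square has two trans pairs of vertices; adjacent vertices are cis.
Systematic placement gives 2 geometric isomers: H2O cis; H2O trans.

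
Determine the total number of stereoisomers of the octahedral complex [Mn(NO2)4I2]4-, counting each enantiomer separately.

2

The six octahedral sites form three mutually perpendicular trans pairs.
Working through the distinct placements yields 2 geometric isomers: I trans; I cis.
Each arrangement has an internal mirror plane or centre of symmetry, so none is chiral.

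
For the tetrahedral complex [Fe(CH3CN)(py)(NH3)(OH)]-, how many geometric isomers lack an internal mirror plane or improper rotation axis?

1

All four vertices of a tetrahedron are equivalent and mutually adjacent, so cis/trans isomerism cannot arise.
Only one geometric arrangement is possible; it has no improper symmetry element, so it exists as a pair of enantiomers (2 stereoisomers).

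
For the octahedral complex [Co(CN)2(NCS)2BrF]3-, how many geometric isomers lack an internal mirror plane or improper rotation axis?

2

An octahedron has six vertices in three trans pairs; every non-trans pair is cis.
Systematic placement gives 6 geometric isomers: CN cis, NCS trans; CN cis, NCS cis (3 arrangements, 2 chiral); CN trans, NCS trans; CN trans, NCS cis.
Of these, 2 lack any improper symmetry element and so occur as enantiomeric pairs, giving 6 + 2 = 8 stereoisomers in total.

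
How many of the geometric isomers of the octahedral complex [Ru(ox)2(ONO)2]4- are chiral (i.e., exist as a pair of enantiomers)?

Each ox is bidentate and must span two cis positions.
The distinct arrangements are (2 in all): ONO trans; ONO cis (chiral).
One of these lacks any improper symmetry element and so occurs as an enantiomeric pair, giving 2 + 1 = 3 stereoisomers in total.

1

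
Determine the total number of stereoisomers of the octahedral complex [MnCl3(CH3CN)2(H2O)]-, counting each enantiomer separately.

3

An octahedron has six vertices in three trans pairs; every non-trans pair is cis.
Systematic placement gives 3 geometric isomers: Cl mer, CH3CN trans; Cl fac, CH3CN cis; Cl mer, CH3CN cis.
Each arrangement has an internal mirror plane or centre of symmetry, so none is chiral.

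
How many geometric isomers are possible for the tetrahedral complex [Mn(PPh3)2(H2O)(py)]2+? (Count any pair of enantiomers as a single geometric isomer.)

1

Only one geometric arrangement is possible.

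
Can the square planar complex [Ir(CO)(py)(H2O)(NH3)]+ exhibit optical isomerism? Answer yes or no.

no

In a square planar complex each vertex has one trans partner and two cis neighbours.
Systematic placement gives 3 geometric isomers: (CO/NH3 trans, H2O/py trans); (CO/py trans, H2O/NH3 trans); (CO/H2O trans, NH3/py trans).
Each arrangement has an internal mirror plane or centre of symmetry, so none is chiral.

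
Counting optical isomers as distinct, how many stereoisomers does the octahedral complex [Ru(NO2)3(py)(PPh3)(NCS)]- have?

5

The six octahedral sites form three mutually perpendicular trans pairs.
There are 4 geometric isomers: NO2 mer (3 arrangements); NO2 fac (chiral).
One of these lacks any improper symmetry element and so occurs as an enantiomeric pair, giving 4 + 1 = 5 stereoisomers in total.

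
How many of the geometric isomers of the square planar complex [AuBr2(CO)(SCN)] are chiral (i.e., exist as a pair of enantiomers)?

0

A square has two trans pairs of vertices; adjacent vertices are cis.
The distinct arrangements are (2 in all): Br cis; Br trans.
Each arrangement has an internal mirror plane or centre of symmetry, so none is chiral.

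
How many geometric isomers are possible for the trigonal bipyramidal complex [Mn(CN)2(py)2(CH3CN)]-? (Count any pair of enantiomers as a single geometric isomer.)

5

In a trigonal bipyramid the two axial positions differ from the three equatorial ones.
Systematic enumeration (placing each ligand type in turn and discarding arrangements equivalent by rotation or reflection) gives 5 geometric isomers.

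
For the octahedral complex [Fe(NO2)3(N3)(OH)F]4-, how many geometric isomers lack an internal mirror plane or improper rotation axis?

1

There are 4 geometric isomers: NO2 mer (3 arrangements); NO2 fac (chiral).
One of these lacks any improper symmetry element and so occurs as an enantiomeric pair, giving 4 + 1 = 5 stereoisomers in total.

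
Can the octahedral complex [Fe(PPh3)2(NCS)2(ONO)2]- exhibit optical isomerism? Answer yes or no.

Working through the distinct placements yields 5 geometric isomers: PPh3 trans, NCS trans, ONO trans; PPh3 cis, NCS trans, ONO cis; PPh3 trans, NCS cis, ONO cis; PPh3 cis, NCS cis, ONO cis (chiral); PPh3 cis, NCS cis, ONO trans.
One of these lacks any improper symmetry element and so occurs as an enantiomeric pair, giving 5 + 1 = 6 stereoisomers in total.

yes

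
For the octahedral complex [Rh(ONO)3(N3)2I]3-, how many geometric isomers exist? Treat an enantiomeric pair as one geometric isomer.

3

The six octahedral sites form three mutually perpendicular trans pairs.
There are 3 geometric isomers: ONO mer, N3 cis; ONO mer, N3 trans; ONO fac, N3 cis.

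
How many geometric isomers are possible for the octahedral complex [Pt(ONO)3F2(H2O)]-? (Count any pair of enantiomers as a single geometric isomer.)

3

The distinct arrangements are (3 in all): ONO mer, F trans; ONO mer, F cis; ONO fac, F cis.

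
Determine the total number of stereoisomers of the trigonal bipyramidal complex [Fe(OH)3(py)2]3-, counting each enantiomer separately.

A trigonal bipyramid has two axial and three equatorial sites, which are chemically inequivalent.
There are 3 geometric isomers: py both equatorial; py one axial, one equatorial; py both axial.
Each arrangement has an internal mirror plane or centre of symmetry, so none is chiral.

3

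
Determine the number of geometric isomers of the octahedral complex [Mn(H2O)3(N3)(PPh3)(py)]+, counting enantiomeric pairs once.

4

An octahedron has six vertices in three trans pairs; every non-trans pair is cis.
There are 4 geometric isomers: H2O mer (3 arrangements); H2O fac (chiral).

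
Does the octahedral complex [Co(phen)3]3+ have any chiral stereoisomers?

Each phen is bidentate and must span two cis positions.
Only one geometric arrangement is possible; it has no improper symmetry element, so it exists as a pair of enantiomers (2 stereoisomers).

yes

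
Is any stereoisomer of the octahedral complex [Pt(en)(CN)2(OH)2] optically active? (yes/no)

yes

An octahedron has six vertices in three trans pairs; every non-trans pair is cis.
Each en is bidentate and must span two cis positions.
Systematic placement gives 3 geometric isomers: CN trans, OH cis; CN cis, OH cis (chiral); CN cis, OH trans.
One of these lacks any improper symmetry element and so occurs as an enantiomeric pair, giving 3 + 1 = 4 stereoisomers in total.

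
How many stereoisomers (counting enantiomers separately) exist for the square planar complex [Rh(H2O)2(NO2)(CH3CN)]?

2

A square has two trans pairs of vertices; adjacent vertices are cis.
Systematic placement gives 2 geometric isomers: H2O cis; H2O trans.
Each arrangement has an internal mirror plane or centre of symmetry, so none is chiral.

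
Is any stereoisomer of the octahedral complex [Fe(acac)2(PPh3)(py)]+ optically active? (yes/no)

yes

Each acac is bidentate and must span two cis positions.
Working through the distinct placements yields 2 geometric isomers: PPh3 and py mutually cis (chiral); PPh3 and py mutually trans.
One of these lacks any improper symmetry element and so occurs as an enantiomeric pair, giving 2 + 1 = 3 stereoisomers in total.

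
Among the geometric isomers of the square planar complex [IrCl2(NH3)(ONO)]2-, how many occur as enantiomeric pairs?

0

A square has two trans pairs of vertices; adjacent vertices are cis.
The distinct arrangements are (2 in all): Cl cis; Cl trans.
Each arrangement has an internal mirror plane or centre of symmetry, so none is chiral.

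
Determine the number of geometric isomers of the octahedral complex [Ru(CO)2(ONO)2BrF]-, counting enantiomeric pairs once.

6

In an octahedral complex each vertex has one trans partner and four cis neighbours.
Working through the distinct placements yields 6 geometric isomers: CO cis, ONO trans; CO cis, ONO cis (3 arrangements, 2 chiral); CO trans, ONO trans; CO trans, ONO cis.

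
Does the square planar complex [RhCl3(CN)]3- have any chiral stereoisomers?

no

A square has two trans pairs of vertices; adjacent vertices are cis.
Only one geometric arrangement is possible.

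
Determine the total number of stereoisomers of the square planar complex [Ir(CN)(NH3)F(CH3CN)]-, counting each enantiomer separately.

3

A square has two trans pairs of vertices; adjacent vertices are cis.
There are 3 geometric isomers: (CH3CN/F trans, CN/NH3 trans); (CH3CN/NH3 trans, CN/F trans); (CH3CN/CN trans, F/NH3 trans).
Each arrangement has an internal mirror plane or centre of symmetry, so none is chiral.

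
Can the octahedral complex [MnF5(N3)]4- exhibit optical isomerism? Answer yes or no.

The six octahedral sites form three mutually perpendicular trans pairs.
Only one geometric arrangement is possible.

no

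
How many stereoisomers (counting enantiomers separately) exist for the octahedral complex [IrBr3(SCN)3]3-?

2

An octahedron has six vertices in three trans pairs; every non-trans pair is cis.
Working through the distinct placements yields 2 geometric isomers: Br mer; Br fac.
Each arrangement has an internal mirror plane or centre of symmetry, so none is chiral.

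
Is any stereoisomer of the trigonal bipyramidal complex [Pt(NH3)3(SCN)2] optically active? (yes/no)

There are 3 geometric isomers: SCN both equatorial; SCN one axial, one equatorial; SCN both axial.
Each arrangement has an internal mirror plane or centre of symmetry, so none is chiral.

no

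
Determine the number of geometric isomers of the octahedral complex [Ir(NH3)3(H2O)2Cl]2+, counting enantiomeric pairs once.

3

An octahedron has six vertices in three trans pairs; every non-trans pair is cis.
Systematic placement gives 3 geometric isomers: NH3 mer, H2O cis; NH3 mer, H2O trans; NH3 fac, H2O cis.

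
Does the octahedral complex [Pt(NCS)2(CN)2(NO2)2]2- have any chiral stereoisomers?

yes

An octahedron has six vertices in three trans pairs; every non-trans pair is cis.
The distinct arrangements are (5 in all): NCS trans, CN trans, NO2 trans; NCS cis, CN trans, NO2 cis; NCS cis, CN cis, NO2 trans; NCS cis, CN cis, NO2 cis (chiral); NCS trans, CN cis, NO2 cis.
One of these lacks any improper symmetry element and so occurs as an enantiomeric pair, giving 5 + 1 = 6 stereoisomers in total.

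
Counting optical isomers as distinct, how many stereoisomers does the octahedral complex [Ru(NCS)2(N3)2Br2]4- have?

In an octahedral complex each vertex has one trans partner and four cis neighbours.
Systematic placement gives 5 geometric isomers: NCS trans, N3 trans, Br trans; NCS cis, N3 cis, Br trans; NCS trans, N3 cis, Br cis; NCS cis, N3 cis, Br cis (chiral); NCS cis, N3 trans, Br cis.
One of these lacks any improper symmetry element and so occurs as an enantiomeric pair, giving 5 + 1 = 6 stereoisomers in total.

6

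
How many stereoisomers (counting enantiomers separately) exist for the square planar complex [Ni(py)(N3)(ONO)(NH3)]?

In a square planar complex each vertex has one trans partner and two cis neighbours.
Working through the distinct placements yields 3 geometric isomers: (N3/ONO trans, NH3/py trans); (N3/py trans, NH3/ONO trans); (N3/NH3 trans, ONO/py trans).
Each arrangement has an internal mirror plane or centre of symmetry, so none is chiral.

3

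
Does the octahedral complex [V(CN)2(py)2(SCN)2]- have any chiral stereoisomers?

An octahedron has six vertices in three trans pairs; every non-trans pair is cis.
Working through the distinct placements yields 5 geometric isomers: CN trans, py trans, SCN trans; CN trans, py cis, SCN cis; CN cis, py trans, SCN cis; CN cis, py cis, SCN cis (chiral); CN cis, py cis, SCN trans.
One of these lacks any improper symmetry element and so occurs as an enantiomeric pair, giving 5 + 1 = 6 stereoisomers in total.

yes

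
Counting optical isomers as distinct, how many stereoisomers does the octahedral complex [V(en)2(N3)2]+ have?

3

The six octahedral sites form three mutually perpendicular trans pairs.
Each en is bidentate and must span two cis positions.
There are 2 geometric isomers: N3 trans; N3 cis (chiral).
One of these lacks any improper symmetry element and so occurs as an enantiomeric pair, giving 2 + 1 = 3 stereoisomers in total.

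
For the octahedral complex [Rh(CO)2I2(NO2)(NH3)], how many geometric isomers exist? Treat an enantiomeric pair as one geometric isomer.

Working through the distinct placements yields 6 geometric isomers: CO trans, I trans; CO trans, I cis; CO cis, I cis (3 arrangements, 2 chiral); CO cis, I trans.

6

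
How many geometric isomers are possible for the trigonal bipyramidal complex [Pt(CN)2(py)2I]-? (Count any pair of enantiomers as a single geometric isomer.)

A trigonal bipyramid has two axial and three equatorial sites, which are chemically inequivalent.
Systematic enumeration (placing each ligand type in turn and discarding arrangements equivalent by rotation or reflection) gives 5 geometric isomers.

5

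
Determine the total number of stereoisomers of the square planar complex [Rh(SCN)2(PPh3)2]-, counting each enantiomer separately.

2

Working through the distinct placements yields 2 geometric isomers: SCN cis; SCN trans.
Each arrangement has an internal mirror plane or centre of symmetry, so none is chiral.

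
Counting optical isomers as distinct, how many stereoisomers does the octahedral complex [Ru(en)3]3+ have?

2

Each en is bidentate and must span two cis positions.
Only one geometric arrangement is possible; it has no improper symmetry element, so it exists as a pair of enantiomers (2 stereoisomers).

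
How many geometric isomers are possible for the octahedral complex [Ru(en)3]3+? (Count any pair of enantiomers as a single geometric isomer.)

In an octahedral complex each vertex has one trans partner and four cis neighbours.
Each en is bidentate and must span two cis positions.
Only one geometric arrangement is possible; it has no improper symmetry element, so it exists as a pair of enantiomers (2 stereoisomers).

1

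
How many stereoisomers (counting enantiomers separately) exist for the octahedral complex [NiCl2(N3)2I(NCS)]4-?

8

There are 6 geometric isomers: Cl trans, N3 cis; Cl trans, N3 trans; Cl cis, N3 cis (3 arrangements, 2 chiral); Cl cis, N3 trans.
Of these, 2 lack any improper symmetry element and so occur as enantiomeric pairs, giving 6 + 2 = 8 stereoisomers in total.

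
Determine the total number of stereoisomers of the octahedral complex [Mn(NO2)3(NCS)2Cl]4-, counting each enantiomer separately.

3

In an octahedral complex each vertex has one trans partner and four cis neighbours.
There are 3 geometric isomers: NO2 mer, NCS cis; NO2 mer, NCS trans; NO2 fac, NCS cis.
Each arrangement has an internal mirror plane or centre of symmetry, so none is chiral.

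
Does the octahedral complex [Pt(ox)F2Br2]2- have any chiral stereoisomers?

An octahedron has six vertices in three trans pairs; every non-trans pair is cis.
Each ox is bidentate and must span two cis positions.
There are 3 geometric isomers: F cis, Br trans; F cis, Br cis (chiral); F trans, Br cis.
One of these lacks any improper symmetry element and so occurs as an enantiomeric pair, giving 3 + 1 = 4 stereoisomers in total.

yes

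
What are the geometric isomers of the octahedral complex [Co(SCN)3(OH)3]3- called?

An octahedron has six vertices in three trans pairs; every non-trans pair is cis.
Working through the distinct placements yields 2 geometric isomers: SCN mer; SCN fac.

fac and mer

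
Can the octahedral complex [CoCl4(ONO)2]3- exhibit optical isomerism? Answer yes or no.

In an octahedral complex each vertex has one trans partner and four cis neighbours.
Systematic placement gives 2 geometric isomers: ONO trans; ONO cis.
Each arrangement has an internal mirror plane or centre of symmetry, so none is chiral.

no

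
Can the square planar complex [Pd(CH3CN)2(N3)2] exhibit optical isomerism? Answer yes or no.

no

Working through the distinct placements yields 2 geometric isomers: CH3CN cis; CH3CN trans.
Each arrangement has an internal mirror plane or centre of symmetry, so none is chiral.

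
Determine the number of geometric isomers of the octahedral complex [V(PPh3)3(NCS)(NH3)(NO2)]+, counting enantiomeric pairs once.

An octahedron has six vertices in three trans pairs; every non-trans pair is cis.
The distinct arrangements are (4 in all): PPh3 mer (3 arrangements); PPh3 fac (chiral).

4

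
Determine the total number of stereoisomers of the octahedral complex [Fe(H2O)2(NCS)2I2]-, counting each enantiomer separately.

6

Working through the distinct placements yields 5 geometric isomers: H2O trans, NCS trans, I trans; H2O trans, NCS cis, I cis; H2O cis, NCS trans, I cis; H2O cis, NCS cis, I cis (chiral); H2O cis, NCS cis, I trans.
One of these lacks any improper symmetry element and so occurs as an enantiomeric pair, giving 5 + 1 = 6 stereoisomers in total.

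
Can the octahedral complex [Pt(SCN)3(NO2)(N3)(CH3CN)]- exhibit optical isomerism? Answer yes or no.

In an octahedral complex each vertex has one trans partner and four cis neighbours.
There are 4 geometric isomers: SCN mer (3 arrangements); SCN fac (chiral).
One of these lacks any improper symmetry element and so occurs as an enantiomeric pair, giving 4 + 1 = 5 stereoisomers in total.

yes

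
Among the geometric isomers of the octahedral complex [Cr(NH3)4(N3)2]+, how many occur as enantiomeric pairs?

In an octahedral complex each vertex has one trans partner and four cis neighbours.
There are 2 geometric isomers: N3 trans; N3 cis.
Each arrangement has an internal mirror plane or centre of symmetry, so none is chiral.

0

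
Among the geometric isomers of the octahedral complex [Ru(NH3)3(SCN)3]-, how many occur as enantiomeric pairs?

An octahedron has six vertices in three trans pairs; every non-trans pair is cis.
Systematic placement gives 2 geometric isomers: NH3 mer; NH3 fac.
Each arrangement has an internal mirror plane or centre of symmetry, so none is chiral.

0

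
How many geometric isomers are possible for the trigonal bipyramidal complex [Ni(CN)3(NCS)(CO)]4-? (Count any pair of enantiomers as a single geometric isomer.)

A trigonal bipyramid has two axial and three equatorial sites, which are chemically inequivalent.
There are 4 geometric isomers: NCS equatorial, CO equatorial; NCS equatorial, CO axial; NCS axial, CO equatorial; NCS axial, CO axial.

4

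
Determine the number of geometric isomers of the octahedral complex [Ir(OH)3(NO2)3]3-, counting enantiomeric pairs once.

The six octahedral sites form three mutually perpendicular trans pairs.
The distinct arrangements are (2 in all): OH mer; OH fac.

2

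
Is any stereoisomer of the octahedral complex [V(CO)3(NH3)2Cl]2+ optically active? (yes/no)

no

The distinct arrangements are (3 in all): CO mer, NH3 trans; CO mer, NH3 cis; CO fac, NH3 cis.
Each arrangement has an internal mirror plane or centre of symmetry, so none is chiral.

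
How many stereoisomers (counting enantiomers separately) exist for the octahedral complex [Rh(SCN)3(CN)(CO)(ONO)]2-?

The six octahedral sites form three mutually perpendicular trans pairs.
Systematic placement gives 4 geometric isomers: SCN mer (3 arrangements); SCN fac (chiral).
One of these lacks any improper symmetry element and so occurs as an enantiomeric pair, giving 4 + 1 = 5 stereoisomers in total.

5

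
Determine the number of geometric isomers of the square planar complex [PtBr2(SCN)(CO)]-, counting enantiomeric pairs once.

2

A square has two trans pairs of vertices; adjacent vertices are cis.
There are 2 geometric isomers: Br cis; Br trans.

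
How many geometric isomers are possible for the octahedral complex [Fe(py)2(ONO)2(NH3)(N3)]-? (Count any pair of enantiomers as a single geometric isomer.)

There are 6 geometric isomers: py trans, ONO trans; py cis, ONO cis (3 arrangements, 2 chiral); py trans, ONO cis; py cis, ONO trans.

6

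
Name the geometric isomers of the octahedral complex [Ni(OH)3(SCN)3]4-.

fac and mer

In an octahedral complex each vertex has one trans partner and four cis neighbours.
The distinct arrangements are (2 in all): OH mer; OH fac.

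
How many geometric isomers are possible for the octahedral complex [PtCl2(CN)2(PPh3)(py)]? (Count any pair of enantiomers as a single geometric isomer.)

6

An octahedron has six vertices in three trans pairs; every non-trans pair is cis.
Working through the distinct placements yields 6 geometric isomers: Cl trans, CN trans; Cl cis, CN trans; Cl cis, CN cis (3 arrangements, 2 chiral); Cl trans, CN cis.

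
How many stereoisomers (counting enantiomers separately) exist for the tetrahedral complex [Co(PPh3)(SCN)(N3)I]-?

2

Only one geometric arrangement is possible; it has no improper symmetry element, so it exists as a pair of enantiomers (2 stereoisomers).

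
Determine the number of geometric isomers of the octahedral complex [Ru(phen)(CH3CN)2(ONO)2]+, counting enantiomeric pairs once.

The six octahedral sites form three mutually perpendicular trans pairs.
Each phen is bidentate and must span two cis positions.
There are 3 geometric isomers: CH3CN trans, ONO cis; CH3CN cis, ONO cis (chiral); CH3CN cis, ONO trans.

3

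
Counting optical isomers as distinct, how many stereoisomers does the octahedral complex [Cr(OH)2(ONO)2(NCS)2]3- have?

6

The six octahedral sites form three mutually perpendicular trans pairs.
There are 5 geometric isomers: OH trans, ONO trans, NCS trans; OH cis, ONO cis, NCS trans; OH cis, ONO trans, NCS cis; OH cis, ONO cis, NCS cis (chiral); OH trans, ONO cis, NCS cis.
One of these lacks any improper symmetry element and so occurs as an enantiomeric pair, giving 5 + 1 = 6 stereoisomers in total.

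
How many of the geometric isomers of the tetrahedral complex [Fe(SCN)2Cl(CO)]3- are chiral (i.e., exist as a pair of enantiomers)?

0

In a tetrahedral complex all four positions are equivalent and every pair of ligands is adjacent — there is no cis/trans distinction.
Only one geometric arrangement is possible.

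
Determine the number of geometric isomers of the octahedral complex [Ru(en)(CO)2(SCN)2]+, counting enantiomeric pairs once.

3

Each en is bidentate and must span two cis positions.
There are 3 geometric isomers: CO trans, SCN cis; CO cis, SCN cis (chiral); CO cis, SCN trans.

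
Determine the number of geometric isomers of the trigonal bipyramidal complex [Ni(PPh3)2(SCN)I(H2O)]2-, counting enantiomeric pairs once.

7

In a trigonal bipyramid the two axial positions differ from the three equatorial ones.
Placing the ligands in turn and identifying arrangements related by rotation or reflection leaves 7 distinct geometric isomers.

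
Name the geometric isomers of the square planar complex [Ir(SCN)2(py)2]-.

cis and trans

In a square planar complex each vertex has one trans partner and two cis neighbours.
The distinct arrangements are (2 in all): SCN cis; SCN trans.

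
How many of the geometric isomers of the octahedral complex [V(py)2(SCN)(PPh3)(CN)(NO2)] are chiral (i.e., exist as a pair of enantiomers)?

6

An octahedron has six vertices in three trans pairs; every non-trans pair is cis.
Systematic enumeration (placing each ligand type in turn and discarding arrangements equivalent by rotation or reflection) gives 9 geometric isomers.
Of these, 6 lack any improper symmetry element and so occur as enantiomeric pairs, giving 9 + 6 = 15 stereoisomers in total.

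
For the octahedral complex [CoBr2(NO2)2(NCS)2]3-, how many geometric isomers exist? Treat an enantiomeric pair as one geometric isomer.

5

The six octahedral sites form three mutually perpendicular trans pairs.
The distinct arrangements are (5 in all): Br trans, NO2 trans, NCS trans; Br trans, NO2 cis, NCS cis; Br cis, NO2 trans, NCS cis; Br cis, NO2 cis, NCS cis (chiral); Br cis, NO2 cis, NCS trans.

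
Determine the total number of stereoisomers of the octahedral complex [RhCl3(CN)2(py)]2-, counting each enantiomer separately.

An octahedron has six vertices in three trans pairs; every non-trans pair is cis.
There are 3 geometric isomers: Cl mer, CN trans; Cl fac, CN cis; Cl mer, CN cis.
Each arrangement has an internal mirror plane or centre of symmetry, so none is chiral.

3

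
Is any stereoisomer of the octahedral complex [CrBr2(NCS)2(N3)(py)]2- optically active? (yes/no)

yes

The six octahedral sites form three mutually perpendicular trans pairs.
There are 6 geometric isomers: Br trans, NCS cis; Br trans, NCS trans; Br cis, NCS cis (3 arrangements, 2 chiral); Br cis, NCS trans.
Of these, 2 lack any improper symmetry element and so occur as enantiomeric pairs, giving 6 + 2 = 8 stereoisomers in total.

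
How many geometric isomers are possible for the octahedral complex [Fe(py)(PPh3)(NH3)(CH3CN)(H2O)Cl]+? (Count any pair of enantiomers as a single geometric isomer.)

15

Systematic enumeration (placing each ligand type in turn and discarding arrangements equivalent by rotation or reflection) gives 15 geometric isomers.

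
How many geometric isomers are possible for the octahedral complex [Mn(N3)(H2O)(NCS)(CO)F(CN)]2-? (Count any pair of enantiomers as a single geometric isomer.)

15

Placing the ligands in turn and identifying arrangements related by rotation or reflection leaves 15 distinct geometric isomers.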